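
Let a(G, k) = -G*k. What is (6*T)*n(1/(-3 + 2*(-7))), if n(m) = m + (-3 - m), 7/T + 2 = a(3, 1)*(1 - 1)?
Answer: 63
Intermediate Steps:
a(G, k) = -G*k
T = -7/2 (T = 7/(-2 + (-1*3*1)*(1 - 1)) = 7/(-2 - 3*0) = 7/(-2 + 0) = 7/(-2) = 7*(-½) = -7/2 ≈ -3.5000)
n(m) = -3
(6*T)*n(1/(-3 + 2*(-7))) = (6*(-7/2))*(-3) = -21*(-3) = 63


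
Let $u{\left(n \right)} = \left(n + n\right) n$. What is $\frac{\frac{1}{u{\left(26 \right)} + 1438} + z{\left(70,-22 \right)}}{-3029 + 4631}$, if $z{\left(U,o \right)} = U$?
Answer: $\frac{195301}{4469580} \approx 0.043696$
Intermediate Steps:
$u{\left(n \right)} = 2 n^{2}$ ($u{\left(n \right)} = 2 n n = 2 n^{2}$)
$\frac{\frac{1}{u{\left(26 \right)} + 1438} + z{\left(70,-22 \right)}}{-3029 + 4631} = \frac{\frac{1}{2 \cdot 26^{2} + 1438} + 70}{-3029 + 4631} = \frac{\frac{1}{2 \cdot 676 + 1438} + 70}{1602} = \left(\frac{1}{1352 + 1438} + 70\right) \frac{1}{1602} = \left(\frac{1}{2790} + 70\right) \frac{1}{1602} = \frac{195301}{2790} \cdot \frac{1}{1602} = \frac{195301}{4469580}$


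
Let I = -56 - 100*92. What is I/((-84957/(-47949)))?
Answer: -147938648/28319 ≈ -5224.0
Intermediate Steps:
I = -9256 (I = -56 - 9200 = -9256)
I/((-84957/(-47949))) = -9256/((-84957/(-47949))) = -9256/((-84957*(-1/47949))) = -9256/28319/15983 = -9256*15983/28319 = -147938648/28319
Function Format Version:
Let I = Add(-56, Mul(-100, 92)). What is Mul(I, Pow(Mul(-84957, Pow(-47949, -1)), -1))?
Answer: Rational(-147938648, 28319) ≈ -5224.0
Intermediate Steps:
I = -9256 (I = Add(-56, -9200) = -9256)
Mul(I, Pow(Mul(-84957, Pow(-47949, -1)), -1)) = Mul(-9256, Pow(Mul(-84957, Pow(-47949, -1)), -1)) = Mul(-9256, Pow(Mul(-84957, Rational(-1, 47949)), -1)) = Mul(-9256, Pow(Rational(28319, 15983), -1)) = Mul(-9256, Rational(15983, 28319)) = Rational(-147938648, 28319)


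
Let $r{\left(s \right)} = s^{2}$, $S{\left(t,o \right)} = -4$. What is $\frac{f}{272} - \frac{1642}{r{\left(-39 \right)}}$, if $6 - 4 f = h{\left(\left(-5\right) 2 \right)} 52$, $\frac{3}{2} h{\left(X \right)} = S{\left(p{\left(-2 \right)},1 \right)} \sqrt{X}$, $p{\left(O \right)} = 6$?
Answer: $- \frac{888685}{827424} + \frac{13 i \sqrt{10}}{102} \approx -1.074 + 0.40304 i$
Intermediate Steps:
$h{\left(X \right)} = - \frac{8 \sqrt{X}}{3}$ ($h{\left(X \right)} = \frac{2 \left(- 4 \sqrt{X}\right)}{3} = - \frac{8 \sqrt{X}}{3}$)
$f = \frac{3}{2} + \frac{104 i \sqrt{10}}{3}$ ($f = \frac{3}{2} - \frac{- \frac{8 \sqrt{\left(-5\right) 2}}{3} \cdot 52}{4} = \frac{3}{2} - \frac{- \frac{8 \sqrt{-10}}{3} \cdot 52}{4} = \frac{3}{2} - \frac{- \frac{8 i \sqrt{10}}{3} \cdot 52}{4} = \frac{3}{2} - \frac{\left(- \frac{416}{3}\right) i \sqrt{10}}{4} = \frac{3}{2} + \frac{104 i \sqrt{10}}{3} \approx 1.5 + 109.63 i$)
$\frac{f}{272} - \frac{1642}{r{\left(-39 \right)}} = \frac{\frac{3}{2} + \frac{104 i \sqrt{10}}{3}}{272} - \frac{1642}{\left(-39\right)^{2}} = \left(\frac{3}{2} + \frac{104 i \sqrt{10}}{3}\right) \frac{1}{272} - \frac{1642}{1521} = \left(\frac{3}{544} + \frac{13 i \sqrt{10}}{102}\right) - \frac{1642}{1521} = - \frac{888685}{827424} + \frac{13 i \sqrt{10}}{102}$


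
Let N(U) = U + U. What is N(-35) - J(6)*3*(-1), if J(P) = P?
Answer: -52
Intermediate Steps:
N(U) = 2*U
N(-35) - J(6)*3*(-1) = 2*(-35) - 6*3*(-1) = -70 - 18*(-1) = -70 - 1*(-18) = -70 + 18 = -52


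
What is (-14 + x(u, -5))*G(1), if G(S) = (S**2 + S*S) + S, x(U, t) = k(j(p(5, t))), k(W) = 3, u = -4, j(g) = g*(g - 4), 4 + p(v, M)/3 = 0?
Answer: -33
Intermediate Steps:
p(v, M) = -12 (p(v, M) = -12 + 3*0 = -12 + 0 = -12)
j(g) = g*(-4 + g)
x(U, t) = 3
G(S) = S + 2*S**2 (G(S) = (S**2 + S**2) + S = 2*S**2 + S = S + 2*S**2)
(-14 + x(u, -5))*G(1) = (-14 + 3)*(1*(1 + 2*1)) = -11*(1 + 2) = -11*3 = -33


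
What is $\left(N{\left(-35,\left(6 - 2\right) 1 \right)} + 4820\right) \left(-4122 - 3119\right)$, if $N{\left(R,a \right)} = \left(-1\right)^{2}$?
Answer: $-34908861$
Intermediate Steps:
$N{\left(R,a \right)} = 1$
$\left(N{\left(-35,\left(6 - 2\right) 1 \right)} + 4820\right) \left(-4122 - 3119\right) = \left(1 + 4820\right) \left(-4122 - 3119\right) = 4821 \left(-7241\right) = -34908861$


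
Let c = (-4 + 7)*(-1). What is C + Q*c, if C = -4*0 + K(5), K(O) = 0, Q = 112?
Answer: -336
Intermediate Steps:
c = -3 (c = 3*(-1) = -3)
C = 0 (C = -4*0 + 0 = 0 + 0 = 0)
C + Q*c = 0 + 112*(-3) = 0 - 336 = -336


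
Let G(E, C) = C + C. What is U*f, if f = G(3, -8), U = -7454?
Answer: 119264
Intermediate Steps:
G(E, C) = 2*C
f = -16 (f = 2*(-8) = -16)
U*f = -7454*(-16) = 119264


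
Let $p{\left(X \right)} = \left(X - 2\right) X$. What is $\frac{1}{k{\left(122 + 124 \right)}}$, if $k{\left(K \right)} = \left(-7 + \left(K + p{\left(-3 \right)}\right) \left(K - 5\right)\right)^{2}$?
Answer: $\frac{1}{3955655236} \approx 2.528 \cdot 10^{-10}$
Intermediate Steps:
$p{\left(X \right)} = X \left(-2 + X\right)$ ($p{\left(X \right)} = \left(-2 + X\right) X = X \left(-2 + X\right)$)
$k{\left(K \right)} = \left(-7 + \left(-5 + K\right) \left(15 + K\right)\right)^{2}$ ($k{\left(K \right)} = \left(-7 + \left(K - 3 \left(-2 - 3\right)\right) \left(K - 5\right)\right)^{2} = \left(-7 + \left(K - -15\right) \left(-5 + K\right)\right)^{2} = \left(-7 + \left(K + 15\right) \left(-5 + K\right)\right)^{2} = \left(-7 + \left(15 + K\right) \left(-5 + K\right)\right)^{2} = \left(-7 + \left(-5 + K\right) \left(15 + K\right)\right)^{2}$)
$\frac{1}{k{\left(122 + 124 \right)}} = \frac{1}{\left(-82 + \left(122 + 124\right)^{2} + 10 \left(122 + 124\right)\right)^{2}} = \frac{1}{\left(-82 + 246^{2} + 10 \cdot 246\right)^{2}} = \frac{1}{\left(-82 + 60516 + 2460\right)^{2}} = \frac{1}{62894^{2}} = \frac{1}{3955655236}$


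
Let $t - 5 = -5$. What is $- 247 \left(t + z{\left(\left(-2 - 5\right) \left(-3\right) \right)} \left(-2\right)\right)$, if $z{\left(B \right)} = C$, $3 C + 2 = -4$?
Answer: $-988$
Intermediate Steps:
$C = -2$ ($C = - \frac{2}{3} + \frac{1}{3} \left(-4\right) = - \frac{2}{3} - \frac{4}{3} = -2$)
$z{\left(B \right)} = -2$
$t = 0$ ($t = 5 - 5 = 0$)
$- 247 \left(t + z{\left(\left(-2 - 5\right) \left(-3\right) \right)} \left(-2\right)\right) = - 247 \left(0 - -4\right) = - 247 \left(0 + 4\right) = \left(-247\right) 4 = -988$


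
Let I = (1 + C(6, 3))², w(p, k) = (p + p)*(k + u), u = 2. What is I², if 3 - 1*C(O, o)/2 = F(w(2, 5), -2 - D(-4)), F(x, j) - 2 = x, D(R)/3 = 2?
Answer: 7890481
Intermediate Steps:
D(R) = 6 (D(R) = 3*2 = 6)
w(p, k) = 2*p*(2 + k) (w(p, k) = (p + p)*(k + 2) = (2*p)*(2 + k) = 2*p*(2 + k))
F(x, j) = 2 + x
C(O, o) = -54 (C(O, o) = 6 - 2*(2 + 2*2*(2 + 5)) = 6 - 2*(2 + 2*2*7) = 6 - 2*(2 + 28) = 6 - 2*30 = 6 - 60 = -54)
I = 2809 (I = (1 - 54)² = (-53)² = 2809)
I² = 2809² = 7890481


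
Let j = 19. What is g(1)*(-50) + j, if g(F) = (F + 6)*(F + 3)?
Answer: -1381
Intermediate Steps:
g(F) = (3 + F)*(6 + F) (g(F) = (6 + F)*(3 + F) = (3 + F)*(6 + F))
g(1)*(-50) + j = (18 + 1² + 9*1)*(-50) + 19 = (18 + 1 + 9)*(-50) + 19 = 28*(-50) + 19 = -1400 + 19 = -1381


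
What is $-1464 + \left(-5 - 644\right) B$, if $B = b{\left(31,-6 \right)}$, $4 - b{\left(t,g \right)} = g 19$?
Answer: $-78046$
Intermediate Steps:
$b{\left(t,g \right)} = 4 - 19 g$ ($b{\left(t,g \right)} = 4 - g 19 = 4 - 19 g$)
$B = 118$ ($B = 4 - -114 = 4 + 114 = 118$)
$-1464 + \left(-5 - 644\right) B = -1464 + \left(-5 - 644\right) 118 = -1464 - 76582 = -78046$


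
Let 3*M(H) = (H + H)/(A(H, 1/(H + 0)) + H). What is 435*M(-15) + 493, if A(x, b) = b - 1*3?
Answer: 198853/271 ≈ 733.78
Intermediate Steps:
A(x, b) = -3 + b (A(x, b) = b - 3 = -3 + b)
M(H) = 2*H/(3*(-3 + H + 1/H)) (M(H) = ((H + H)/((-3 + 1/(H + 0)) + H))/3 = ((2*H)/((-3 + 1/H) + H))/3 = ((2*H)/(-3 + H + 1/H))/3 = (2*H/(-3 + H + 1/H))/3 = 2*H/(3*(-3 + H + 1/H)))
435*M(-15) + 493 = 435*((⅔)*(-15)²/(1 - 15*(-3 - 15))) + 493 = 435*((⅔)*225/(1 - 15*(-18))) + 493 = 435*((⅔)*225/(1 + 270)) + 493 = 435*((⅔)*225/271) + 493 = 435*((⅔)*225*(1/271)) + 493 = 435*(150/271) + 493 = 65250/271 + 493 = 198853/271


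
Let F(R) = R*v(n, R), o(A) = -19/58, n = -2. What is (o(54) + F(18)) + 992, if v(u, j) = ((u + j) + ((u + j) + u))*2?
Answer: 120157/58 ≈ 2071.7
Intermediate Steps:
o(A) = -19/58 (o(A) = -19*1/58 = -19/58)
v(u, j) = 4*j + 6*u (v(u, j) = ((j + u) + ((j + u) + u))*2 = ((j + u) + (j + 2*u))*2 = (2*j + 3*u)*2 = 4*j + 6*u)
F(R) = R*(-12 + 4*R) (F(R) = R*(4*R + 6*(-2)) = R*(4*R - 12) = R*(-12 + 4*R))
(o(54) + F(18)) + 992 = (-19/58 + 4*18*(-3 + 18)) + 992 = (-19/58 + 4*18*15) + 992 = (-19/58 + 1080) + 992 = 62621/58 + 992 = 120157/58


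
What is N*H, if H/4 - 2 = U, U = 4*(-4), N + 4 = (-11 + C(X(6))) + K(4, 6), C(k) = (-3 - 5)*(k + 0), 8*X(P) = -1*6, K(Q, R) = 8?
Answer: 56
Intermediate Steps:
X(P) = -3/4 (X(P) = (-1*6)/8 = (1/8)*(-6) = -3/4)
C(k) = -8*k
N = -1 (N = -4 + ((-11 - 8*(-3/4)) + 8) = -4 + ((-11 + 6) + 8) = -4 + (-5 + 8) = -4 + 3 = -1)
U = -16
H = -56 (H = 8 + 4*(-16) = 8 - 64 = -56)
N*H = -1*(-56) = 56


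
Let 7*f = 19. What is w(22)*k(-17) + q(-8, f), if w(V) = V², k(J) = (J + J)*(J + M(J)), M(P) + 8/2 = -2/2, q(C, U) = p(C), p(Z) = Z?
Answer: 362024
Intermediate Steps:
f = 19/7 (f = (⅐)*19 = 19/7 ≈ 2.7143)
q(C, U) = C
M(P) = -5 (M(P) = -4 - 2/2 = -4 - 2*½ = -4 - 1 = -5)
k(J) = 2*J*(-5 + J) (k(J) = (J + J)*(J - 5) = (2*J)*(-5 + J) = 2*J*(-5 + J))
w(22)*k(-17) + q(-8, f) = 22²*(2*(-17)*(-5 - 17)) - 8 = 484*(2*(-17)*(-22)) - 8 = 484*748 - 8 = 362032 - 8 = 362024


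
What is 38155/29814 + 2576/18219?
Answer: 257315603/181060422 ≈ 1.4212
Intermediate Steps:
38155/29814 + 2576/18219 = 257315603/181060422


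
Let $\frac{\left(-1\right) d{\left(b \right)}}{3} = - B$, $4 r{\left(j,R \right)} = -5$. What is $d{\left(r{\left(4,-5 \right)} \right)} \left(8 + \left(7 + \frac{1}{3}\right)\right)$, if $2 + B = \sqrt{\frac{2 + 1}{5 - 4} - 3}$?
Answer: $-92$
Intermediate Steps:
$r{\left(j,R \right)} = - \frac{5}{4}$ ($r{\left(j,R \right)} = \frac{1}{4} \left(-5\right) = - \frac{5}{4}$)
$B = -2$ ($B = -2 + \sqrt{\frac{2 + 1}{5 - 4} - 3} = -2 + \sqrt{\frac{3}{1} - 3} = -2 + \sqrt{3 \cdot 1 - 3} = -2 + \sqrt{3 - 3} = -2 + \sqrt{0} = -2 + 0 = -2$)
$d{\left(b \right)} = -6$ ($d{\left(b \right)} = - 3 \left(\left(-1\right) \left(-2\right)\right) = \left(-3\right) 2 = -6$)
$d{\left(r{\left(4,-5 \right)} \right)} \left(8 + \left(7 + \frac{1}{3}\right)\right) = - 6 \left(8 + \left(7 + \frac{1}{3}\right)\right) = - 6 \left(8 + \frac{22}{3}\right) = \left(-6\right) \frac{46}{3} = -92$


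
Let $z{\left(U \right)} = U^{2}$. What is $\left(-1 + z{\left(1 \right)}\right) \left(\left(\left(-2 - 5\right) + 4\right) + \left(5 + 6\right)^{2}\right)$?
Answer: $0$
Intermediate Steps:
$\left(-1 + z{\left(1 \right)}\right) \left(\left(\left(-2 - 5\right) + 4\right) + \left(5 + 6\right)^{2}\right) = \left(-1 + 1^{2}\right) \left(\left(\left(-2 - 5\right) + 4\right) + \left(5 + 6\right)^{2}\right) = \left(-1 + 1\right) \left(\left(-7 + 4\right) + 11^{2}\right) = 0 \left(-3 + 121\right) = 0 \cdot 118 = 0$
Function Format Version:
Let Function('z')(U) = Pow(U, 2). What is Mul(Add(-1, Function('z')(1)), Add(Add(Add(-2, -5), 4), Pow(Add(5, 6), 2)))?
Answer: 0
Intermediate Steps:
Mul(Add(-1, Function('z')(1)), Add(Add(Add(-2, -5), 4), Pow(Add(5, 6), 2))) = Mul(Add(-1, Pow(1, 2)), Add(Add(Add(-2, -5), 4), Pow(Add(5, 6), 2))) = Mul(Add(-1, 1), Add(Add(-7, 4), Pow(11, 2))) = Mul(0, Add(-3, 121)) = Mul(0, 118) = 0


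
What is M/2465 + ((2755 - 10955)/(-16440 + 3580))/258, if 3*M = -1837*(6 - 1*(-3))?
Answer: -456615592/204464355 ≈ -2.2332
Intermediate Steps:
M = -5511 (M = (-1837*(6 - 1*(-3)))/3 = (-1837*(6 + 3))/3 = (-1837*9)/3 = (⅓)*(-16533) = -5511)
M/2465 + ((2755 - 10955)/(-16440 + 3580))/258 = -5511/2465 + ((2755 - 10955)/(-16440 + 3580))/258 = -5511*1/2465 - 8200/(-12860)*(1/258) = -5511/2465 - 8200*(-1/12860)*(1/258) = -5511/2465 + (410/643)*(1/258) = -5511/2465 + 205/82947 = -456615592/204464355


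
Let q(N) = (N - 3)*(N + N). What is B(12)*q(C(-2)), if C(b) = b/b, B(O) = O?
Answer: -48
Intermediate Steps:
C(b) = 1
q(N) = 2*N*(-3 + N) (q(N) = (-3 + N)*(2*N) = 2*N*(-3 + N))
B(12)*q(C(-2)) = 12*(2*1*(-3 + 1)) = 12*(2*1*(-2)) = 12*(-4) = -48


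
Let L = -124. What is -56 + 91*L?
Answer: -11340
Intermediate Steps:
-56 + 91*L = -56 + 91*(-124) = -56 - 11284 = -11340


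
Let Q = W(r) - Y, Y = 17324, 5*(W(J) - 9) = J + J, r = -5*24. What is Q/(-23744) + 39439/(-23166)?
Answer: -267104179/275026752 ≈ -0.97119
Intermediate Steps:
r = -120
W(J) = 9 + 2*J/5 (W(J) = 9 + (J + J)/5 = 9 + (2*J)/5 = 9 + 2*J/5)
Q = -17363 (Q = (9 + (2/5)*(-120)) - 1*17324 = (9 - 48) - 17324 = -39 - 17324 = -17363)
Q/(-23744) + 39439/(-23166) = -17363/(-23744) + 39439/(-23166) = -17363*(-1/23744) + 39439*(-1/23166) = 17363/23744 - 39439/23166 = -267104179/275026752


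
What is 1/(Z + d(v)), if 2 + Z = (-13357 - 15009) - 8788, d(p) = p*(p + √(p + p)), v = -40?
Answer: I/(4*(-8889*I + 40*√5)) ≈ -2.8122e-5 + 2.8297e-7*I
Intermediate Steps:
d(p) = p*(p + √2*√p) (d(p) = p*(p + √(2*p)) = p*(p + √2*√p))
Z = -37156 (Z = -2 + ((-13357 - 15009) - 8788) = -2 + (-28366 - 8788) = -2 - 37154 = -37156)
1/(Z + d(v)) = 1/(-37156 + ((-40)² + √2*(-40)^(3/2))) = 1/(-37156 + (1600 + √2*(-80*I*√10))) = 1/(-37156 + (1600 - 160*I*√5)) = 1/(-35556 - 160*I*√5)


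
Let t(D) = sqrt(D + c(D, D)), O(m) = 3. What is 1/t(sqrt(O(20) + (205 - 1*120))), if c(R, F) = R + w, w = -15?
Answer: 1/sqrt(-15 + 4*sqrt(22)) ≈ 0.51560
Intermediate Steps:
c(R, F) = -15 + R (c(R, F) = R - 15 = -15 + R)
t(D) = sqrt(-15 + 2*D) (t(D) = sqrt(D + (-15 + D)) = sqrt(-15 + 2*D))
1/t(sqrt(O(20) + (205 - 1*120))) = 1/(sqrt(-15 + 2*sqrt(3 + (205 - 1*120)))) = 1/(sqrt(-15 + 2*sqrt(3 + (205 - 120)))) = 1/(sqrt(-15 + 2*sqrt(3 + 85))) = 1/(sqrt(-15 + 2*sqrt(88))) = 1/(sqrt(-15 + 2*(2*sqrt(22)))) = 1/(sqrt(-15 + 4*sqrt(22))) = 1/sqrt(-15 + 4*sqrt(22))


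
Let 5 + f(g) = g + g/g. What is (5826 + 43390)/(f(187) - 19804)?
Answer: -49216/19621 ≈ -2.5083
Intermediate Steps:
f(g) = -4 + g (f(g) = -5 + (g + g/g) = -5 + (g + 1) = -5 + (1 + g) = -4 + g)
(5826 + 43390)/(f(187) - 19804) = (5826 + 43390)/((-4 + 187) - 19804) = 49216/(183 - 19804) = 49216/(-19621) = 49216*(-1/19621) = -49216/19621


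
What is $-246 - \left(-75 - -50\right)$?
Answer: $-221$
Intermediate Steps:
$-246 - \left(-75 - -50\right) = -246 - \left(-75 + 50\right) = -246 - -25 = -246 + 25 = -221$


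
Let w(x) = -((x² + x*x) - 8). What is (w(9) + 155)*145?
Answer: 145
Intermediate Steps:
w(x) = 8 - 2*x² (w(x) = -((x² + x²) - 8) = -(2*x² - 8) = -(-8 + 2*x²) = 8 - 2*x²)
(w(9) + 155)*145 = ((8 - 2*9²) + 155)*145 = ((8 - 2*81) + 155)*145 = ((8 - 162) + 155)*145 = (-154 + 155)*145 = 1*145 = 145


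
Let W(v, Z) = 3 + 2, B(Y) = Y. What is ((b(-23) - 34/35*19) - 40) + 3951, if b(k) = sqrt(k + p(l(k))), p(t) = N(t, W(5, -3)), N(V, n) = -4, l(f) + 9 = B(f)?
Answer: 136239/35 + 3*I*sqrt(3) ≈ 3892.5 + 5.1962*I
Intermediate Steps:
W(v, Z) = 5
l(f) = -9 + f
p(t) = -4
b(k) = sqrt(-4 + k) (b(k) = sqrt(k - 4) = sqrt(-4 + k))
((b(-23) - 34/35*19) - 40) + 3951 = ((sqrt(-4 - 23) - 34/35*19) - 40) + 3951 = ((sqrt(-27) - 34*1/35*19) - 40) + 3951 = ((3*I*sqrt(3) - 34/35*19) - 40) + 3951 = ((3*I*sqrt(3) - 646/35) - 40) + 3951 = ((-646/35 + 3*I*sqrt(3)) - 40) + 3951 = (-2046/35 + 3*I*sqrt(3)) + 3951 = 136239/35 + 3*I*sqrt(3)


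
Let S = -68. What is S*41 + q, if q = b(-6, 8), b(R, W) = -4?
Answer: -2792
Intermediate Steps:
q = -4
S*41 + q = -68*41 - 4 = -2788 - 4 = -2792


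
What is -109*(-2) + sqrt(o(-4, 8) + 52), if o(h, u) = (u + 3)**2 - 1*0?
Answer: 218 + sqrt(173) ≈ 231.15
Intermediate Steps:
o(h, u) = (3 + u)**2 (o(h, u) = (3 + u)**2 + 0 = (3 + u)**2)
-109*(-2) + sqrt(o(-4, 8) + 52) = -109*(-2) + sqrt((3 + 8)**2 + 52) = 218 + sqrt(11**2 + 52) = 218 + sqrt(121 + 52) = 218 + sqrt(173)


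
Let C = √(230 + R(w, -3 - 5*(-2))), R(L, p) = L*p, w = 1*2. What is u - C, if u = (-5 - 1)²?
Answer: 36 - 2*√61 ≈ 20.380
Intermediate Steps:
w = 2
u = 36 (u = (-6)² = 36)
C = 2*√61 (C = √(230 + 2*(-3 - 5*(-2))) = √(230 + 2*(-3 + 10)) = √(230 + 2*7) = √(230 + 14) = √244 = 2*√61 ≈ 15.620)
u - C = 36 - 2*√61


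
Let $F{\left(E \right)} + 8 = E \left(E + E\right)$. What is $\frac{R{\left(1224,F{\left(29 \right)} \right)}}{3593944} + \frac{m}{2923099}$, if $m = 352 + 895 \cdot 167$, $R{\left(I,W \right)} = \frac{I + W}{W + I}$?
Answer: $\frac{538436831347}{10505454112456} \approx 0.051253$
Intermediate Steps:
$F{\left(E \right)} = -8 + 2 E^{2}$ ($F{\left(E \right)} = -8 + E \left(E + E\right) = -8 + E 2 E = -8 + 2 E^{2}$)
$R{\left(I,W \right)} = 1$ ($R{\left(I,W \right)} = \frac{I + W}{I + W} = 1$)
$m = 149817$ ($m = 352 + 149465 = 149817$)
$\frac{R{\left(1224,F{\left(29 \right)} \right)}}{3593944} + \frac{m}{2923099} = 1 \cdot \frac{1}{3593944} + \frac{149817}{2923099} = 1 \cdot \frac{1}{3593944} + 149817 \cdot \frac{1}{2923099} = \frac{1}{3593944} + \frac{149817}{2923099} = \frac{538436831347}{10505454112456}$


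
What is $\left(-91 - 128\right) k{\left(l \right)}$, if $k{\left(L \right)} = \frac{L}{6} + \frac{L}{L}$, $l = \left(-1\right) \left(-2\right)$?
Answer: $-292$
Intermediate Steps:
$l = 2$
$k{\left(L \right)} = 1 + \frac{L}{6}$ ($k{\left(L \right)} = L \frac{1}{6} + 1 = \frac{L}{6} + 1 = 1 + \frac{L}{6}$)
$\left(-91 - 128\right) k{\left(l \right)} = \left(-91 - 128\right) \left(1 + \frac{1}{6} \cdot 2\right) = - 219 \left(1 + \frac{1}{3}\right) = \left(-219\right) \frac{4}{3} = -292$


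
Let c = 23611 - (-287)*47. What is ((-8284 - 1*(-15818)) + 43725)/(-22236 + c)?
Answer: 51259/14864 ≈ 3.4485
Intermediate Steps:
c = 37100 (c = 23611 - 1*(-13489) = 23611 + 13489 = 37100)
((-8284 - 1*(-15818)) + 43725)/(-22236 + c) = ((-8284 - 1*(-15818)) + 43725)/(-22236 + 37100) = ((-8284 + 15818) + 43725)/14864 = (7534 + 43725)*(1/14864) = 51259*(1/14864) = 51259/14864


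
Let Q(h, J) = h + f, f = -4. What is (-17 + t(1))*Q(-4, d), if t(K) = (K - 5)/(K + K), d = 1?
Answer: 152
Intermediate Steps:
t(K) = (-5 + K)/(2*K) (t(K) = (-5 + K)/((2*K)) = (-5 + K)*(1/(2*K)) = (-5 + K)/(2*K))
Q(h, J) = -4 + h (Q(h, J) = h - 4 = -4 + h)
(-17 + t(1))*Q(-4, d) = (-17 + (1/2)*(-5 + 1)/1)*(-4 - 4) = (-17 + (1/2)*1*(-4))*(-8) = (-17 - 2)*(-8) = -19*(-8) = 152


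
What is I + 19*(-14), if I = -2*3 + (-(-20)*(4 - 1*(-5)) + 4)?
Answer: -88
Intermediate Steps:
I = 178 (I = -6 + (-(-20)*(4 + 5) + 4) = -6 + (-(-20)*9 + 4) = -6 + (-4*(-45) + 4) = -6 + (180 + 4) = -6 + 184 = 178)
I + 19*(-14) = 178 + 19*(-14) = 178 - 266 = -88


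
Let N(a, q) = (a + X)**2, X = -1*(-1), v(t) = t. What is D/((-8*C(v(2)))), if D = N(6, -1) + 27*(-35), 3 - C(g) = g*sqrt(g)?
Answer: 336 + 224*sqrt(2) ≈ 652.78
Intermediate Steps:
X = 1
C(g) = 3 - g**(3/2) (C(g) = 3 - g*sqrt(g) = 3 - g**(3/2))
N(a, q) = (1 + a)**2 (N(a, q) = (a + 1)**2 = (1 + a)**2)
D = -896 (D = (1 + 6)**2 + 27*(-35) = 7**2 - 945 = 49 - 945 = -896)
D/((-8*C(v(2)))) = -896*(-1/(8*(3 - 2**(3/2)))) = -896*(-1/(8*(3 - 2*sqrt(2)))) = -896/(-24 + 16*sqrt(2))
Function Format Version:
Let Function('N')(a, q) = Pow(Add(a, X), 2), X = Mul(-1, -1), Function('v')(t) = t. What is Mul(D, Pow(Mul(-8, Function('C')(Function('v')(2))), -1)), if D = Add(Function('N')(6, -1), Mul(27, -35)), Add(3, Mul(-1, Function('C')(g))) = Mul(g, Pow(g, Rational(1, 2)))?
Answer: Add(336, Mul(224, Pow(2, Rational(1, 2)))) ≈ 652.78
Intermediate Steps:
X = 1
Function('C')(g) = Add(3, Mul(-1, Pow(g, Rational(3, 2)))) (Function('C')(g) = Add(3, Mul(-1, Mul(g, Pow(g, Rational(1, 2))))) = Add(3, Mul(-1, Pow(g, Rational(3, 2)))))
Function('N')(a, q) = Pow(Add(1, a), 2) (Function('N')(a, q) = Pow(Add(a, 1), 2) = Pow(Add(1, a), 2))
D = -896 (D = Add(Pow(Add(1, 6), 2), Mul(27, -35)) = Add(Pow(7, 2), -945) = Add(49, -945) = -896)
Mul(D, Pow(Mul(-8, Function('C')(Function('v')(2))), -1)) = Mul(-896, Pow(Mul(-8, Add(3, Mul(-1, Pow(2, Rational(3, 2))))), -1)) = Mul(-896, Pow(Mul(-8, Add(3, Mul(-1, Mul(2, Pow(2, Rational(1, 2)))))), -1)) = Mul(-896, Pow(Mul(-8, Add(3, Mul(-2, Pow(2, Rational(1, 2))))), -1)) = Mul(-896, Pow(Add(-24, Mul(16, Pow(2, Rational(1, 2)))), -1))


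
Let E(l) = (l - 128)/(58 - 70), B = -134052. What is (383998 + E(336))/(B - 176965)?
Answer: -1151942/933051 ≈ -1.2346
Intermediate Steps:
E(l) = 32/3 - l/12 (E(l) = (-128 + l)/(-12) = (-128 + l)*(-1/12) = 32/3 - l/12)
(383998 + E(336))/(B - 176965) = (383998 + (32/3 - 1/12*336))/(-134052 - 176965) = (383998 + (32/3 - 28))/(-311017) = (383998 - 52/3)*(-1/311017) = (1151942/3)*(-1/311017) = -1151942/933051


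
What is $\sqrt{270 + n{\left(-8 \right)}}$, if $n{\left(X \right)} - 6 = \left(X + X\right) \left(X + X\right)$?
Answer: $2 \sqrt{133} \approx 23.065$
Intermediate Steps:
$n{\left(X \right)} = 6 + 4 X^{2}$ ($n{\left(X \right)} = 6 + \left(X + X\right) \left(X + X\right) = 6 + 2 X 2 X = 6 + 4 X^{2}$)
$\sqrt{270 + n{\left(-8 \right)}} = \sqrt{270 + \left(6 + 4 \left(-8\right)^{2}\right)} = \sqrt{270 + \left(6 + 4 \cdot 64\right)} = \sqrt{270 + \left(6 + 256\right)} = \sqrt{270 + 262} = \sqrt{532} = 2 \sqrt{133}$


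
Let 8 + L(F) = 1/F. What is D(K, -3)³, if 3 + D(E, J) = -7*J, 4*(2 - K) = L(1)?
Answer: 5832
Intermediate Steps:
L(F) = -8 + 1/F
K = 15/4 (K = 2 - (-8 + 1/1)/4 = 2 - (-8 + 1)/4 = 2 - ¼*(-7) = 2 + 7/4 = 15/4 ≈ 3.7500)
D(E, J) = -3 - 7*J
D(K, -3)³ = (-3 - 7*(-3))³ = (-3 + 21)³ = 18³ = 5832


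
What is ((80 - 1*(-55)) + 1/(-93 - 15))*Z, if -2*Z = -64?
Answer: 116632/27 ≈ 4319.7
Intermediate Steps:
Z = 32 (Z = -½*(-64) = 32)
((80 - 1*(-55)) + 1/(-93 - 15))*Z = ((80 - 1*(-55)) + 1/(-93 - 15))*32 = ((80 + 55) + 1/(-108))*32 = (135 - 1/108)*32 = (14579/108)*32 = 116632/27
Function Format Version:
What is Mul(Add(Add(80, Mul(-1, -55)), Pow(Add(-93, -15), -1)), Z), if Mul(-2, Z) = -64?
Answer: Rational(116632, 27) ≈ 4319.7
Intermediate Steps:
Z = 32 (Z = Mul(Rational(-1, 2), -64) = 32)
Mul(Add(Add(80, Mul(-1, -55)), Pow(Add(-93, -15), -1)), Z) = Mul(Add(Add(80, Mul(-1, -55)), Pow(Add(-93, -15), -1)), 32) = Mul(Add(Add(80, 55), Pow(-108, -1)), 32) = Mul(Add(135, Rational(-1, 108)), 32) = Mul(Rational(14579, 108), 32) = Rational(116632, 27)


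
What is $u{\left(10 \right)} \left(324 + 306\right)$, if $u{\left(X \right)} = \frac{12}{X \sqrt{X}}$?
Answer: $\frac{378 \sqrt{10}}{5} \approx 239.07$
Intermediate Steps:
$u{\left(X \right)} = \frac{12}{X^{\frac{3}{2}}}$
$u{\left(10 \right)} \left(324 + 306\right) = \frac{12}{10 \sqrt{10}} \left(324 + 306\right) = 12 \frac{\sqrt{10}}{100} \cdot 630 = \frac{3 \sqrt{10}}{25} \cdot 630 = \frac{378 \sqrt{10}}{5}$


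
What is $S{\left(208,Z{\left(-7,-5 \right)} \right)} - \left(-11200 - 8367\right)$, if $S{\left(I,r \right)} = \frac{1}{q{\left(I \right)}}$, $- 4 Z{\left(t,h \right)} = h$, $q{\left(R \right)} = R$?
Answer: $\frac{4069937}{208} \approx 19567.0$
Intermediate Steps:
$Z{\left(t,h \right)} = - \frac{h}{4}$
$S{\left(I,r \right)} = \frac{1}{I}$
$S{\left(208,Z{\left(-7,-5 \right)} \right)} - \left(-11200 - 8367\right) = \frac{1}{208} - \left(-11200 - 8367\right) = \frac{1}{208} - -19567 = \frac{1}{208} + 19567 = \frac{4069937}{208}$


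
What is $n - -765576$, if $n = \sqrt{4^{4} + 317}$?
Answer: $765576 + \sqrt{573} \approx 7.656 \cdot 10^{5}$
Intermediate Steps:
$n = \sqrt{573}$ ($n = \sqrt{256 + 317} = \sqrt{573} \approx 23.937$)
$n - -765576 = \sqrt{573} - -765576 = \sqrt{573} + 765576 = 765576 + \sqrt{573}$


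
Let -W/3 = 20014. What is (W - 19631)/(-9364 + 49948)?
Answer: -79673/40584 ≈ -1.9632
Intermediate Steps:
W = -60042 (W = -3*20014 = -60042)
(W - 19631)/(-9364 + 49948) = (-60042 - 19631)/(-9364 + 49948) = -79673/40584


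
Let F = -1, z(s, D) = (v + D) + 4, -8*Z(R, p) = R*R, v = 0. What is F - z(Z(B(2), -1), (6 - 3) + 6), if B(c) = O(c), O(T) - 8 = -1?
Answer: -14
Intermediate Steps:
O(T) = 7 (O(T) = 8 - 1 = 7)
B(c) = 7
Z(R, p) = -R²/8 (Z(R, p) = -R*R/8 = -R²/8)
z(s, D) = 4 + D (z(s, D) = (0 + D) + 4 = D + 4 = 4 + D)
F - z(Z(B(2), -1), (6 - 3) + 6) = -1 - (4 + ((6 - 3) + 6)) = -1 - (4 + (3 + 6)) = -1 - (4 + 9) = -1 - 1*13 = -1 - 13 = -14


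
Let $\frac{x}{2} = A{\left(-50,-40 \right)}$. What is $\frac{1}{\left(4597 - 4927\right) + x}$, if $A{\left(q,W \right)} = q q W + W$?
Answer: $- \frac{1}{200410} \approx -4.9898 \cdot 10^{-6}$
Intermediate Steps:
$A{\left(q,W \right)} = W + W q^{2}$ ($A{\left(q,W \right)} = q^{2} W + W = W q^{2} + W = W + W q^{2}$)
$x = -200080$ ($x = 2 \left(- 40 \left(1 + \left(-50\right)^{2}\right)\right) = 2 \left(- 40 \left(1 + 2500\right)\right) = 2 \left(\left(-40\right) 2501\right) = 2 \left(-100040\right) = -200080$)
$\frac{1}{\left(4597 - 4927\right) + x} = \frac{1}{\left(4597 - 4927\right) - 200080} = \frac{1}{-330 - 200080} = \frac{1}{-200410} = - \frac{1}{200410}$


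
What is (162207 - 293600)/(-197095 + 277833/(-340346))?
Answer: 44719081978/67080772703 ≈ 0.66665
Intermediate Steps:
(162207 - 293600)/(-197095 + 277833/(-340346)) = -131393/(-197095 + 277833*(-1/340346)) = -131393/(-197095 - 277833/340346) = -131393/(-67080772703/340346) = -131393*(-340346/67080772703) = 44719081978/67080772703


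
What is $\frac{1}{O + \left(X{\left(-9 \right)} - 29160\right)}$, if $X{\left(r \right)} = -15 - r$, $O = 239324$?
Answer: $\frac{1}{210158} \approx 4.7583 \cdot 10^{-6}$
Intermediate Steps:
$\frac{1}{O + \left(X{\left(-9 \right)} - 29160\right)} = \frac{1}{239324 - 29166} = \frac{1}{210158}$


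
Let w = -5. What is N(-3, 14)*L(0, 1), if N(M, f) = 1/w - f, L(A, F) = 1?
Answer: -71/5 ≈ -14.200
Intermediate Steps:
N(M, f) = -⅕ - f (N(M, f) = 1/(-5) - f = -⅕ - f)
N(-3, 14)*L(0, 1) = (-⅕ - 1*14)*1 = (-⅕ - 14)*1 = -71/5*1 = -71/5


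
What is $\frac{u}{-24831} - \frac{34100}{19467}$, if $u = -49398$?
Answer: $\frac{12765974}{53709453} \approx 0.23769$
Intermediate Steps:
$\frac{u}{-24831} - \frac{34100}{19467} = - \frac{49398}{-24831} - \frac{34100}{19467} = \left(-49398\right) \left(- \frac{1}{24831}\right) - \frac{34100}{19467} = \frac{16466}{8277} - \frac{34100}{19467} = \frac{12765974}{53709453}$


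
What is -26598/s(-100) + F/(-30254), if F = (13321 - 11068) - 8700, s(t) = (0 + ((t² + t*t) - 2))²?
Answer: 1394740027/6547175217 ≈ 0.21303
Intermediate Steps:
s(t) = (-2 + 2*t²)² (s(t) = (0 + ((t² + t²) - 2))² = (0 + (2*t² - 2))² = (0 + (-2 + 2*t²))² = (-2 + 2*t²)²)
F = -6447 (F = 2253 - 8700 = -6447)
-26598/s(-100) + F/(-30254) = -26598*1/(4*(-1 + (-100)²)²) - 6447/(-30254) = -26598*1/(4*(-1 + 10000)²) - 6447*(-1/30254) = -26598/(4*9999²) + 921/4322 = -26598/(4*99980001) + 921/4322 = -26598/399920004 + 921/4322 = -26598*1/399920004 + 921/4322 = -403/6059394 + 921/4322 = 1394740027/6547175217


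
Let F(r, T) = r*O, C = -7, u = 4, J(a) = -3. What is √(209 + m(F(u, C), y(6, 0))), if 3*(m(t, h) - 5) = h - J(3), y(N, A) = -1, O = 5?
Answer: 2*√483/3 ≈ 14.652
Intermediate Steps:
F(r, T) = 5*r (F(r, T) = r*5 = 5*r)
m(t, h) = 6 + h/3 (m(t, h) = 5 + (h - 1*(-3))/3 = 5 + (h + 3)/3 = 5 + (3 + h)/3 = 5 + (1 + h/3) = 6 + h/3)
√(209 + m(F(u, C), y(6, 0))) = √(209 + (6 + (⅓)*(-1))) = √(209 + (6 - ⅓)) = √(209 + 17/3) = √(644/3) = 2*√483/3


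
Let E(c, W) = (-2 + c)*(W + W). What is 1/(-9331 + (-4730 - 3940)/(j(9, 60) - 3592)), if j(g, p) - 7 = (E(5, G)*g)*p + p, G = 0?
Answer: -235/2192207 ≈ -0.00010720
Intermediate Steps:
E(c, W) = 2*W*(-2 + c) (E(c, W) = (-2 + c)*(2*W) = 2*W*(-2 + c))
j(g, p) = 7 + p (j(g, p) = 7 + (((2*0*(-2 + 5))*g)*p + p) = 7 + (((2*0*3)*g)*p + p) = 7 + ((0*g)*p + p) = 7 + (0*p + p) = 7 + (0 + p) = 7 + p)
1/(-9331 + (-4730 - 3940)/(j(9, 60) - 3592)) = 1/(-9331 + (-4730 - 3940)/((7 + 60) - 3592)) = 1/(-9331 - 8670/(67 - 3592)) = 1/(-9331 - 8670/(-3525)) = 1/(-9331 - 8670*(-1/3525)) = 1/(-9331 + 578/235) = 1/(-2192207/235) = -235/2192207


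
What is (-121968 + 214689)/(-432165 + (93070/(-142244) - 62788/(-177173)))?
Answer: -389455957762142/1815223636372303 ≈ -0.21455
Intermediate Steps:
(-121968 + 214689)/(-432165 + (93070/(-142244) - 62788/(-177173))) = 92721/(-432165 + (93070*(-1/142244) - 62788*(-1/177173))) = 92721/(-432165 + (-46535/71122 + 62788/177173)) = 92721/(-432165 - 3779137419/12600898106) = 92721/(-5445670909116909/12600898106) = 92721*(-12600898106/5445670909116909) = -389455957762142/1815223636372303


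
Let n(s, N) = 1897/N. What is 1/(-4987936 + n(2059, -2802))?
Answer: -2802/13976198569 ≈ -2.0048e-7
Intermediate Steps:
1/(-4987936 + n(2059, -2802)) = 1/(-4987936 + 1897/(-2802)) = 1/(-4987936 + 1897*(-1/2802)) = 1/(-4987936 - 1897/2802) = 1/(-13976198569/2802) = -2802/13976198569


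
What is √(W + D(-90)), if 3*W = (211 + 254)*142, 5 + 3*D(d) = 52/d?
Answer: √44566485/45 ≈ 148.35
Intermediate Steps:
D(d) = -5/3 + 52/(3*d) (D(d) = -5/3 + (52/d)/3 = -5/3 + 52/(3*d))
W = 22010 (W = ((211 + 254)*142)/3 = (465*142)/3 = (⅓)*66030 = 22010)
√(W + D(-90)) = √(22010 + (⅓)*(52 - 5*(-90))/(-90)) = √(22010 + (⅓)*(-1/90)*(52 + 450)) = √(22010 + (⅓)*(-1/90)*502) = √(22010 - 251/135) = √(2971099/135) = √44566485/45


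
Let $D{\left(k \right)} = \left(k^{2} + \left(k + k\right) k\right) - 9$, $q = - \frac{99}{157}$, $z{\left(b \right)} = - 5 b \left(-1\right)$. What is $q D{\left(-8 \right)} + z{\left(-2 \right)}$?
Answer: $- \frac{19687}{157} \approx -125.39$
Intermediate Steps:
$z{\left(b \right)} = 5 b$
$q = - \frac{99}{157}$ ($q = \left(-99\right) \frac{1}{157} = - \frac{99}{157} \approx -0.63057$)
$D{\left(k \right)} = -9 + 3 k^{2}$ ($D{\left(k \right)} = \left(k^{2} + 2 k k\right) - 9 = \left(k^{2} + 2 k^{2}\right) - 9 = 3 k^{2} - 9 = -9 + 3 k^{2}$)
$q D{\left(-8 \right)} + z{\left(-2 \right)} = - \frac{99 \left(-9 + 3 \left(-8\right)^{2}\right)}{157} + 5 \left(-2\right) = - \frac{99 \left(-9 + 3 \cdot 64\right)}{157} - 10 = - \frac{99 \left(-9 + 192\right)}{157} - 10 = \left(- \frac{99}{157}\right) 183 - 10 = - \frac{18117}{157} - 10 = - \frac{19687}{157}$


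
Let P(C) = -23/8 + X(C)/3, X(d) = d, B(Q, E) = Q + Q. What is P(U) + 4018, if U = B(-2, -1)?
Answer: 96331/24 ≈ 4013.8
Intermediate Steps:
B(Q, E) = 2*Q
U = -4 (U = 2*(-2) = -4)
P(C) = -23/8 + C/3
P(U) + 4018 = (-23/8 + (⅓)*(-4)) + 4018 = (-23/8 - 4/3) + 4018 = -101/24 + 4018 = 96331/24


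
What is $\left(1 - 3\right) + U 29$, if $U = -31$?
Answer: $-901$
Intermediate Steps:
$\left(1 - 3\right) + U 29 = \left(1 - 3\right) - 899 = -2 - 899 = -901$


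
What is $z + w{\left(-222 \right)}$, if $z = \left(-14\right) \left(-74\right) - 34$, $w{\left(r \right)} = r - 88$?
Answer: $692$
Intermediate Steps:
$w{\left(r \right)} = -88 + r$
$z = 1002$ ($z = 1036 - 34 = 1002$)
$z + w{\left(-222 \right)} = 1002 - 310 = 692$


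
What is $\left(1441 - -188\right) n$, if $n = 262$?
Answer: $426798$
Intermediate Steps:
$\left(1441 - -188\right) n = \left(1441 - -188\right) 262 = \left(1441 + \left(-181 + 369\right)\right) 262 = \left(1441 + 188\right) 262 = 1629 \cdot 262 = 426798$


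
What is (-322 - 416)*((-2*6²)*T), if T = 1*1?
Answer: 53136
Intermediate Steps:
T = 1
(-322 - 416)*((-2*6²)*T) = (-322 - 416)*(-2*6²*1) = -738*(-2*36) = -(-53136) = -738*(-72) = 53136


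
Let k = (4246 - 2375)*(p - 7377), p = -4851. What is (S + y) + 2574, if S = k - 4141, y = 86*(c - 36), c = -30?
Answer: -22885831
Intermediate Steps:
k = -22878588 (k = (4246 - 2375)*(-4851 - 7377) = 1871*(-12228) = -22878588)
y = -5676 (y = 86*(-30 - 36) = 86*(-66) = -5676)
S = -22882729 (S = -22878588 - 4141 = -22882729)
(S + y) + 2574 = (-22882729 - 5676) + 2574 = -22888405 + 2574 = -22885831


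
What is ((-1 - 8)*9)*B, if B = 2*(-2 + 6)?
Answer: -648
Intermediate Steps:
B = 8 (B = 2*4 = 8)
((-1 - 8)*9)*B = ((-1 - 8)*9)*8 = -9*9*8 = -81*8 = -648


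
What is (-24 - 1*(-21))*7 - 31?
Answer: -52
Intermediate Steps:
(-24 - 1*(-21))*7 - 31 = (-24 + 21)*7 - 31 = -3*7 - 31 = -21 - 31 = -52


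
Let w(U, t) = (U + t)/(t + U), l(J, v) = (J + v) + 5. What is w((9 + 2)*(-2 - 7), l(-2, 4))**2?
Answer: 1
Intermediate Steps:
l(J, v) = 5 + J + v
w(U, t) = 1 (w(U, t) = (U + t)/(U + t) = 1)
w((9 + 2)*(-2 - 7), l(-2, 4))**2 = 1**2 = 1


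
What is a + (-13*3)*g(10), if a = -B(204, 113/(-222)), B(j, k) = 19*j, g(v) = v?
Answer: -4266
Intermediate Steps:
a = -3876 (a = -19*204 = -1*3876 = -3876)
a + (-13*3)*g(10) = -3876 - 13*3*10 = -3876 - 39*10 = -3876 - 390 = -4266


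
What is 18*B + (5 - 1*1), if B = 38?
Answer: 688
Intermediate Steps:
18*B + (5 - 1*1) = 18*38 + (5 - 1*1) = 684 + (5 - 1) = 684 + 4 = 688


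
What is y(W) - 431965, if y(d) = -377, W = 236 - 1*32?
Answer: -432342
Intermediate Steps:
W = 204 (W = 236 - 32 = 204)
y(W) - 431965 = -377 - 431965 = -432342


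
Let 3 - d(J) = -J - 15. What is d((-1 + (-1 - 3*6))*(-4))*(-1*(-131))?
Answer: 12838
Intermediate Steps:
d(J) = 18 + J (d(J) = 3 - (-J - 15) = 3 - (-15 - J) = 3 + (15 + J) = 18 + J)
d((-1 + (-1 - 3*6))*(-4))*(-1*(-131)) = (18 + (-1 + (-1 - 3*6))*(-4))*(-1*(-131)) = (18 + (-1 + (-1 - 18))*(-4))*131 = (18 + (-1 - 19)*(-4))*131 = (18 - 20*(-4))*131 = (18 + 80)*131 = 98*131 = 12838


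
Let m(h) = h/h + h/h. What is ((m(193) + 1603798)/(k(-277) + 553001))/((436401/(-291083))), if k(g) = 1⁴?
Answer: -2881721700/1489695221 ≈ -1.9344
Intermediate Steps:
k(g) = 1
m(h) = 2 (m(h) = 1 + 1 = 2)
((m(193) + 1603798)/(k(-277) + 553001))/((436401/(-291083))) = ((2 + 1603798)/(1 + 553001))/((436401/(-291083))) = (1603800/553002)/((436401*(-1/291083))) = (1603800*(1/553002))/(-436401/291083) = (267300/92167)*(-291083/436401) = -2881721700/1489695221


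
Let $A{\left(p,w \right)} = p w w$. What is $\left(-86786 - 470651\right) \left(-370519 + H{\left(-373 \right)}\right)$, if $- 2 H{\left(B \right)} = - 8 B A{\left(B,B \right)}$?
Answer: $-43160754895012665$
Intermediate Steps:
$A{\left(p,w \right)} = p w^{2}$
$H{\left(B \right)} = 4 B^{4}$ ($H{\left(B \right)} = - \frac{- 8 B B B^{2}}{2} = - \frac{- 8 B B^{3}}{2} = - \frac{\left(-8\right) B^{4}}{2} = 4 B^{4}$)
$\left(-86786 - 470651\right) \left(-370519 + H{\left(-373 \right)}\right) = \left(-86786 - 470651\right) \left(-370519 + 4 \left(-373\right)^{4}\right) = - 557437 \left(-370519 + 4 \cdot 19356878641\right) = - 557437 \left(-370519 + 77427514564\right) = \left(-557437\right) 77427144045 = -43160754895012665$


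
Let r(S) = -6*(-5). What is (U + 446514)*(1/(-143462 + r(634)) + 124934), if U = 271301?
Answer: 12862909929970905/143432 ≈ 8.9679e+10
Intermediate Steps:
r(S) = 30
(U + 446514)*(1/(-143462 + r(634)) + 124934) = (271301 + 446514)*(1/(-143462 + 30) + 124934) = 717815*(1/(-143432) + 124934) = 717815*(-1/143432 + 124934) = 717815*(17919533487/143432) = 12862909929970905/143432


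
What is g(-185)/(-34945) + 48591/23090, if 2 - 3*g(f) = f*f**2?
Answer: -28220645989/484128030 ≈ -58.292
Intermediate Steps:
g(f) = 2/3 - f**3/3 (g(f) = 2/3 - f*f**2/3 = 2/3 - f**3/3)
g(-185)/(-34945) + 48591/23090 = (2/3 - 1/3*(-185)**3)/(-34945) + 48591/23090 = (2/3 - 1/3*(-6331625))*(-1/34945) + 48591*(1/23090) = (2/3 + 6331625/3)*(-1/34945) + 48591/23090 = (6331627/3)*(-1/34945) + 48591/23090 = -6331627/104835 + 48591/23090 = -28220645989/484128030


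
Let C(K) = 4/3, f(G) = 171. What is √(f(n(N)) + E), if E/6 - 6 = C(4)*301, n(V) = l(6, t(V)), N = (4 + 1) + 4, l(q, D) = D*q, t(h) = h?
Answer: √2615 ≈ 51.137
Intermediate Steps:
N = 9 (N = 5 + 4 = 9)
n(V) = 6*V (n(V) = V*6 = 6*V)
C(K) = 4/3 (C(K) = 4*(⅓) = 4/3)
E = 2444 (E = 36 + 6*((4/3)*301) = 36 + 6*(1204/3) = 36 + 2408 = 2444)
√(f(n(N)) + E) = √(171 + 2444) = √2615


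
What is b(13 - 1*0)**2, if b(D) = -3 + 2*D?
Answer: 529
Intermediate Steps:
b(13 - 1*0)**2 = (-3 + 2*(13 - 1*0))**2 = (-3 + 2*(13 + 0))**2 = (-3 + 2*13)**2 = (-3 + 26)**2 = 23**2 = 529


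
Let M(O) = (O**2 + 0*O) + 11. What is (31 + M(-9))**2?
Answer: 15129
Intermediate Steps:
M(O) = 11 + O**2 (M(O) = (O**2 + 0) + 11 = O**2 + 11 = 11 + O**2)
(31 + M(-9))**2 = (31 + (11 + (-9)**2))**2 = (31 + (11 + 81))**2 = (31 + 92)**2 = 123**2 = 15129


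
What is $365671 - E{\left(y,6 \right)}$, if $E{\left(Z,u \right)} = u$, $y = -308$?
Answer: $365665$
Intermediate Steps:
$365671 - E{\left(y,6 \right)} = 365671 - 6 = 365665$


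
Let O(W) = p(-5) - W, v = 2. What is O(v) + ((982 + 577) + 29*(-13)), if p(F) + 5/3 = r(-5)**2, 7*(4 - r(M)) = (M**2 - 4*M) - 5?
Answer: 173647/147 ≈ 1181.3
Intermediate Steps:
r(M) = 33/7 - M**2/7 + 4*M/7 (r(M) = 4 - ((M**2 - 4*M) - 5)/7 = 4 - (-5 + M**2 - 4*M)/7 = 4 + (5/7 - M**2/7 + 4*M/7) = 33/7 - M**2/7 + 4*M/7)
p(F) = 187/147 (p(F) = -5/3 + (33/7 - 1/7*(-5)**2 + (4/7)*(-5))**2 = -5/3 + (33/7 - 1/7*25 - 20/7)**2 = -5/3 + (33/7 - 25/7 - 20/7)**2 = -5/3 + (-12/7)**2 = -5/3 + 144/49 = 187/147)
O(W) = 187/147 - W
O(v) + ((982 + 577) + 29*(-13)) = (187/147 - 1*2) + ((982 + 577) + 29*(-13)) = (187/147 - 2) + (1559 - 377) = -107/147 + 1182 = 173647/147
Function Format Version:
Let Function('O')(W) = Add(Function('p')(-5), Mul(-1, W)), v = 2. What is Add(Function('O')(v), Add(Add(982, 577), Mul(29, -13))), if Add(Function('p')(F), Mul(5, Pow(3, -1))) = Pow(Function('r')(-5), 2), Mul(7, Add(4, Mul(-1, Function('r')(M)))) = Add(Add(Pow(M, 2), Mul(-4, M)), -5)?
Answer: Rational(173647, 147) ≈ 1181.3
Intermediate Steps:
Function('r')(M) = Add(Rational(33, 7), Mul(Rational(-1, 7), Pow(M, 2)), Mul(Rational(4, 7), M)) (Function('r')(M) = Add(4, Mul(Rational(-1, 7), Add(Add(Pow(M, 2), Mul(-4, M)), -5))) = Add(4, Mul(Rational(-1, 7), Add(-5, Pow(M, 2), Mul(-4, M)))) = Add(4, Add(Rational(5, 7), Mul(Rational(-1, 7), Pow(M, 2)), Mul(Rational(4, 7), M))) = Add(Rational(33, 7), Mul(Rational(-1, 7), Pow(M, 2)), Mul(Rational(4, 7), M)))
Function('p')(F) = Rational(187, 147) (Function('p')(F) = Add(Rational(-5, 3), Pow(Add(Rational(33, 7), Mul(Rational(-1, 7), Pow(-5, 2)), Mul(Rational(4, 7), -5)), 2)) = Add(Rational(-5, 3), Pow(Add(Rational(33, 7), Mul(Rational(-1, 7), 25), Rational(-20, 7)), 2)) = Add(Rational(-5, 3), Pow(Add(Rational(33, 7), Rational(-25, 7), Rational(-20, 7)), 2)) = Add(Rational(-5, 3), Pow(Rational(-12, 7), 2)) = Add(Rational(-5, 3), Rational(144, 49)) = Rational(187, 147))
Function('O')(W) = Add(Rational(187, 147), Mul(-1, W))
Add(Function('O')(v), Add(Add(982, 577), Mul(29, -13))) = Add(Add(Rational(187, 147), Mul(-1, 2)), Add(Add(982, 577), Mul(29, -13))) = Add(Add(Rational(187, 147), -2), Add(1559, -377)) = Add(Rational(-107, 147), 1182) = Rational(173647, 147)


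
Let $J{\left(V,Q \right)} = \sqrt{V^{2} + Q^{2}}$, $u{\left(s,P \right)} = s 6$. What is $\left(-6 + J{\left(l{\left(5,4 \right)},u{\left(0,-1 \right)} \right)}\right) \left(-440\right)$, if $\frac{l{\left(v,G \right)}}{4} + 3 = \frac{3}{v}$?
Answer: $-1584$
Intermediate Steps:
$l{\left(v,G \right)} = -12 + \frac{12}{v}$ ($l{\left(v,G \right)} = -12 + 4 \frac{3}{v} = -12 + \frac{12}{v}$)
$u{\left(s,P \right)} = 6 s$
$J{\left(V,Q \right)} = \sqrt{Q^{2} + V^{2}}$
$\left(-6 + J{\left(l{\left(5,4 \right)},u{\left(0,-1 \right)} \right)}\right) \left(-440\right) = \left(-6 + \sqrt{\left(6 \cdot 0\right)^{2} + \left(-12 + \frac{12}{5}\right)^{2}}\right) \left(-440\right) = \left(-6 + \sqrt{0^{2} + \left(-12 + 12 \cdot \frac{1}{5}\right)^{2}}\right) \left(-440\right) = \left(-6 + \sqrt{0 + \left(-12 + \frac{12}{5}\right)^{2}}\right) \left(-440\right) = \left(-6 + \sqrt{0 + \left(- \frac{48}{5}\right)^{2}}\right) \left(-440\right) = \left(-6 + \sqrt{0 + \frac{2304}{25}}\right) \left(-440\right) = \left(-6 + \sqrt{\frac{2304}{25}}\right) \left(-440\right) = \left(-6 + \frac{48}{5}\right) \left(-440\right) = \frac{18}{5} \left(-440\right) = -1584$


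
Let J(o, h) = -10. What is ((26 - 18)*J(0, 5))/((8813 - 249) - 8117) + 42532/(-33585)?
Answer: -2410956/1668055 ≈ -1.4454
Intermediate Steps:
((26 - 18)*J(0, 5))/((8813 - 249) - 8117) + 42532/(-33585) = ((26 - 18)*(-10))/((8813 - 249) - 8117) + 42532/(-33585) = (8*(-10))/(8564 - 8117) + 42532*(-1/33585) = -80/447 - 42532/33585 = -2410956/1668055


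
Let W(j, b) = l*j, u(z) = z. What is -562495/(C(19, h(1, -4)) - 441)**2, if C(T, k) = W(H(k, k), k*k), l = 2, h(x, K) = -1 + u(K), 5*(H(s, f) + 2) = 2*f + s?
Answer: -562495/203401 ≈ -2.7654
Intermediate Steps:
H(s, f) = -2 + s/5 + 2*f/5 (H(s, f) = -2 + (2*f + s)/5 = -2 + (s + 2*f)/5 = -2 + (s/5 + 2*f/5) = -2 + s/5 + 2*f/5)
h(x, K) = -1 + K
W(j, b) = 2*j
C(T, k) = -4 + 6*k/5 (C(T, k) = 2*(-2 + k/5 + 2*k/5) = 2*(-2 + 3*k/5) = -4 + 6*k/5)
-562495/(C(19, h(1, -4)) - 441)**2 = -562495/((-4 + 6*(-1 - 4)/5) - 441)**2 = -562495/((-4 + (6/5)*(-5)) - 441)**2 = -562495/((-4 - 6) - 441)**2 = -562495/(-10 - 441)**2 = -562495/((-451)**2) = -562495/203401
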